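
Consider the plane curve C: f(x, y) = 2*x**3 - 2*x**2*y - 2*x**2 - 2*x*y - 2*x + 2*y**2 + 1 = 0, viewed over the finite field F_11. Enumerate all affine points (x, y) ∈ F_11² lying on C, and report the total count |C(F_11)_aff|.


Affine F_11-points: {(0, 4), (0, 7), (2, 2), (2, 4), (3, 4), (3, 8), (5, 9), (5, 10), (8, 8), (8, 9), (9, 5), (9, 8)}; count = 12.

For each of the 121 pairs (x, y) ∈ F_11², evaluate f(x, y) mod 11. Record the zeros.
  x = 0: [0↦1, 1↦3, 2↦9, 3↦8, 4↦0, 5↦7, 6↦7, 7↦0, 8↦8, 9↦9, 10↦3]  zeros at y ∈ {4, 7}
  x = 1: [0↦10, 1↦8, 2↦10, 3↦5, 4↦4, 5↦7, 6↦3, 7↦3, 8↦7, 9↦4, 10↦5]  zeros at y ∈ ∅
  x = 2: [0↦5, 1↦6, 2↦0, 3↦9, 4↦0, 5↦6, 6↦5, 7↦8, 8↦4, 9↦4, 10↦8]  zeros at y ∈ {2, 4}
  x = 3: [0↦9, 1↦9, 2↦2, 3↦10, 4↦0, 5↦5, 6↦3, 7↦5, 8↦0, 9↦10, 10↦2]  zeros at y ∈ {4, 8}
  x = 4: [0↦1, 1↦7, 2↦6, 3↦9, 4↦5, 5↦5, 6↦9, 7↦6, 8↦7, 9↦1, 10↦10]  zeros at y ∈ ∅
  x = 5: [0↦4, 1↦1, 2↦2, 3↦7, 4↦5, 5↦7, 6↦2, 7↦1, 8↦4, 9↦0, 10↦0]  zeros at y ∈ {9, 10}
  x = 6: [0↦8, 1↦3, 2↦2, 3↦5, 4↦1, 5↦1, 6↦5, 7↦2, 8↦3, 9↦8, 10↦6]  zeros at y ∈ ∅
  x = 7: [0↦3, 1↦3, 2↦7, 3↦4, 4↦5, 5↦10, 6↦8, 7↦10, 8↦5, 9↦4, 10↦7]  zeros at y ∈ ∅
  x = 8: [0↦1, 1↦2, 2↦7, 3↦5, 4↦7, 5↦2, 6↦1, 7↦4, 8↦0, 9↦0, 10↦4]  zeros at y ∈ {8, 9}
  x = 9: [0↦3, 1↦1, 2↦3, 3↦9, 4↦8, 5↦0, 6↦7, 7↦7, 8↦0, 9↦8, 10↦9]  zeros at y ∈ {5, 8}
  x = 10: [0↦10, 1↦1, 2↦7, 3↦6, 4↦9, 5↦5, 6↦5, 7↦9, 8↦6, 9↦7, 10↦1]  zeros at y ∈ ∅
Collecting zeros: affine points = {(0, 4), (0, 7), (2, 2), (2, 4), (3, 4), (3, 8), (5, 9), (5, 10), (8, 8), (8, 9), (9, 5), (9, 8)}.
Total count |C(F_11)_aff| = 12.


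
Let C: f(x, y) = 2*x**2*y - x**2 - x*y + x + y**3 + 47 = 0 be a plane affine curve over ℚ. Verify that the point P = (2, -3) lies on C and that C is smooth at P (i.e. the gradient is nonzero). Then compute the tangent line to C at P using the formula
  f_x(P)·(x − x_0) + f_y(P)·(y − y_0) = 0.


Tangent line at P: -24*x + 33*y + 147 = 0.

Step 1: f(2, -3) = 0, so P lies on C.
Step 2: partial derivatives
  f_x(x, y) = 4*x*y - 2*x - y + 1, f_y(x, y) = 2*x**2 - x + 3*y**2.
  f_x(P) = -24, f_y(P) = 33 (gradient nonzero, so P is smooth).
Step 3: tangent line at P: -24·(x − 2) + 33·(y − -3) = 0.
Expanding: -24*x + 33*y + 147 = 0.


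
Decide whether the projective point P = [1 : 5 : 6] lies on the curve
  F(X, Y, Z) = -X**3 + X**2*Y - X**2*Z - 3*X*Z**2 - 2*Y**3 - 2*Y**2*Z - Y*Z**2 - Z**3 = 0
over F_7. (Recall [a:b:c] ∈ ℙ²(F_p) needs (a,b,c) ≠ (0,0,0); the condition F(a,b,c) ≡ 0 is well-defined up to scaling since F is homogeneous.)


F(1,5,6) ≡ 1 (mod 7); P is NOT on the curve.

Evaluate F(1, 5, 6) term-by-term (mod 7).
  -X**3 ↦ -1·1·1·1 = -1
  X**2*Y ↦ 1·1·5·1 = 5
  -X**2*Z ↦ -1·1·1·6 = -6
  -3*X*Z**2 ↦ -3·1·1·36 = -108
  -2*Y**3 ↦ -2·1·125·1 = -250
  -2*Y**2*Z ↦ -2·1·25·6 = -300
  -Y*Z**2 ↦ -1·1·5·36 = -180
  -Z**3 ↦ -1·1·1·216 = -216
Sum: F(1, 5, 6) = (-1) + (5) + (-6) + (-108) + (-250) + (-300) + (-180) + (-216) = -1056.
Reducing mod 7: -1056 ≡ 1 (mod 7).
Since F(a, b, c) ≡ 1 ≠ 0 (mod 7), P does NOT lie on the curve.


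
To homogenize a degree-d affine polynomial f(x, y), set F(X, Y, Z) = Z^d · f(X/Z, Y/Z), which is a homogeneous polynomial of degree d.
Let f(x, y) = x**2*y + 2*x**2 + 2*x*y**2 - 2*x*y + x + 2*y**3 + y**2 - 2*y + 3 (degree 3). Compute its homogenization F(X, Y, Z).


F(X, Y, Z) = X**2*Y + 2*X**2*Z + 2*X*Y**2 - 2*X*Y*Z + X*Z**2 + 2*Y**3 + Y**2*Z - 2*Y*Z**2 + 3*Z**3

deg(f) = 3.
Substitute x = X/Z, y = Y/Z into f, then multiply by Z^3.
  monomial 1·x^2·y^1 ↦ 1·X^2·Y^1·Z^0.
  monomial 2·x^2·y^0 ↦ 2·X^2·Y^0·Z^1.
  monomial 2·x^1·y^2 ↦ 2·X^1·Y^2·Z^0.
  monomial -2·x^1·y^1 ↦ -2·X^1·Y^1·Z^1.
  monomial 1·x^1·y^0 ↦ 1·X^1·Y^0·Z^2.
  monomial 2·x^0·y^3 ↦ 2·X^0·Y^3·Z^0.
  monomial 1·x^0·y^2 ↦ 1·X^0·Y^2·Z^1.
  monomial -2·x^0·y^1 ↦ -2·X^0·Y^1·Z^2.
  monomial 3·x^0·y^0 ↦ 3·X^0·Y^0·Z^3.
Collecting: F(X, Y, Z) = X**2*Y + 2*X**2*Z + 2*X*Y**2 - 2*X*Y*Z + X*Z**2 + 2*Y**3 + Y**2*Z - 2*Y*Z**2 + 3*Z**3.


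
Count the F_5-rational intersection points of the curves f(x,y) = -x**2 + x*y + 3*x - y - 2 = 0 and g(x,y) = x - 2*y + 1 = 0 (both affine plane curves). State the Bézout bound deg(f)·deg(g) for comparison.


Common zeros: {(0, 3), (1, 1)}; count = 2; Bézout bound = 2.

deg(f) = 2, deg(g) = 1, so Bézout bound = 2.
Scan x ∈ F_5. For each x, list the y ∈ F_5 with f(x, y) ≡ 0 and those with g(x, y) ≡ 0 (mod 5); the common zeros in that column are the intersection.
  x = 0: f ≡ 0 at y ∈ {3}; g ≡ 0 at y ∈ {3}; common: {3}.
  x = 1: f ≡ 0 at y ∈ {0, 1, 2, 3, 4}; g ≡ 0 at y ∈ {1}; common: {1}.
  x = 2: f ≡ 0 at y ∈ {0}; g ≡ 0 at y ∈ {4}; common: ∅.
  x = 3: f ≡ 0 at y ∈ {1}; g ≡ 0 at y ∈ {2}; common: ∅.
  x = 4: f ≡ 0 at y ∈ {2}; g ≡ 0 at y ∈ {0}; common: ∅.
Collecting: common zeros = {(0, 3), (1, 1)}, so the count is 2.
Comparison with the Bézout bound: 2 ≤ 2 = deg(f)·deg(g), as expected for curves with no common component (the bound is attained).


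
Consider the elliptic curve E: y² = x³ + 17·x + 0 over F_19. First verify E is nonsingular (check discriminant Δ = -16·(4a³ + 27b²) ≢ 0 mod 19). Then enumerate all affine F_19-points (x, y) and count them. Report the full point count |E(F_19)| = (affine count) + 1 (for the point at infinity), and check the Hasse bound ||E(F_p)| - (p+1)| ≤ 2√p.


Affine points = {(0, 0), (2, 2), (2, 17), (5, 1), (5, 18), (7, 5), (7, 14), (10, 7), (10, 12), (11, 6), (11, 13), (13, 9), (13, 10), (15, 1), (15, 18), (16, 6), (16, 13), (18, 1), (18, 18)}; affine count = 19; |E(F_19)| = 20.

Discriminant check: Δ ∝ 4a³ + 27b² = 4·17³ + 27·0² = 4·4913 + 27·0 ≡ 6 (mod 19). Nonzero ⇒ E is nonsingular.
For each x ∈ F_19, compute rhs = x³ + 17·x + 0 mod 19, then count y ∈ F_19 with y² ≡ rhs.
  x = 0: rhs = 0, matching y values: 0 (1 points).
  x = 1: rhs = 18, matching y values: none (0 points).
  x = 2: rhs = 4, matching y values: 2, 17 (2 points).
  x = 3: rhs = 2, matching y values: none (0 points).
  x = 4: rhs = 18, matching y values: none (0 points).
  x = 5: rhs = 1, matching y values: 1, 18 (2 points).
  x = 6: rhs = 14, matching y values: none (0 points).
  x = 7: rhs = 6, matching y values: 5, 14 (2 points).
  x = 8: rhs = 2, matching y values: none (0 points).
  x = 9: rhs = 8, matching y values: none (0 points).
  x = 10: rhs = 11, matching y values: 7, 12 (2 points).
  x = 11: rhs = 17, matching y values: 6, 13 (2 points).
  x = 12: rhs = 13, matching y values: none (0 points).
  x = 13: rhs = 5, matching y values: 9, 10 (2 points).
  x = 14: rhs = 18, matching y values: none (0 points).
  x = 15: rhs = 1, matching y values: 1, 18 (2 points).
  x = 16: rhs = 17, matching y values: 6, 13 (2 points).
  x = 17: rhs = 15, matching y values: none (0 points).
  x = 18: rhs = 1, matching y values: 1, 18 (2 points).
Total affine count: 19.
Full point count |E(F_19)| = 19 + 1 = 20.
Hasse bound: |20 − (19+1)| = |0| = 0 ≤ 2√19 ≈ 8.7178 ✓.


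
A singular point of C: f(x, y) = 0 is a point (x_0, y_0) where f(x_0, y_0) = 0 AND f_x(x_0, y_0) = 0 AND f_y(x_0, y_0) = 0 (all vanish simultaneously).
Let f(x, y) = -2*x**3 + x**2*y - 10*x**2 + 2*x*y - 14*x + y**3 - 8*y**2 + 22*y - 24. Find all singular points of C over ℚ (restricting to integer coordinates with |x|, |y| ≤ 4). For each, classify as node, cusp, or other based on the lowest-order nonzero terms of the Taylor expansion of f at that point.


Singular points: {(-1, 3)}; classification: node.

Compute partial derivatives:
  f_x = -6*x**2 + 2*x*y - 20*x + 2*y - 14.
  f_y = x**2 + 2*x + 3*y**2 - 16*y + 22.
Scan x_0 ∈ {−4, ..., 4}. For each x_0, f_y(x_0, y) is a polynomial in y; find its integer roots y ∈ {−4, ..., 4}, then test f_x and f at those candidates.
  x = -4: f_y(-4, y) = 3*y**2 - 16*y + 30; no integer root y with |y| ≤ 4.
  x = -3: f_y(-3, y) = 3*y**2 - 16*y + 25; no integer root y with |y| ≤ 4.
  x = -2: f_y(-2, y) = 3*y**2 - 16*y + 22; no integer root y with |y| ≤ 4.
  x = -1: f_y(-1, y) = 3*y**2 - 16*y + 21; vanishes at y ∈ {3}. (-1, 3): f_x = 0, f = 0 — SINGULAR.
  x = 0: f_y(0, y) = 3*y**2 - 16*y + 22; no integer root y with |y| ≤ 4.
  x = 1: f_y(1, y) = 3*y**2 - 16*y + 25; no integer root y with |y| ≤ 4.
  x = 2: f_y(2, y) = 3*y**2 - 16*y + 30; no integer root y with |y| ≤ 4.
  x = 3: f_y(3, y) = 3*y**2 - 16*y + 37; no integer root y with |y| ≤ 4.
  x = 4: f_y(4, y) = 3*y**2 - 16*y + 46; no integer root y with |y| ≤ 4.
Only singular point on the grid: (-1, 3).
Classify: substitute x = -1 + u, y = 3 + v and expand: f = -2*u**3 + u**2*v - u**2 + v**3 + v**2.
No constant or linear terms (consistent with a singular point). Quadratic part: -u**2 + v**2. Cubic part: -2*u**3 + u**2*v + v**3.
The quadratic part v**2 - u**2 = (v − u)(v + u) splits into two distinct linear factors, so there are two distinct tangent lines y − 3 = ±(x − -1) — this is a node (ordinary double point).
Classification: node.


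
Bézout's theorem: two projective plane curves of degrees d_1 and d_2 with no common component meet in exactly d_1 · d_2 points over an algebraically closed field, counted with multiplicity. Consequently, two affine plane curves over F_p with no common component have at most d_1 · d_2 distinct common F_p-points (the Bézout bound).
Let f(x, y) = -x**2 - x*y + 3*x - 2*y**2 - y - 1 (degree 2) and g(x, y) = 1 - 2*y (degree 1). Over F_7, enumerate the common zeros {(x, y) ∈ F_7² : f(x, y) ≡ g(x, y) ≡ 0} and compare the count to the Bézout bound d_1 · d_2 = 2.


Common zeros: {(3, 4)}; count = 1; Bézout bound = 2.

deg(f) = 2, deg(g) = 1, so Bézout bound = 2.
Scan x ∈ F_7. For each x, list the y ∈ F_7 with f(x, y) ≡ 0 and those with g(x, y) ≡ 0 (mod 7); the common zeros in that column are the intersection.
  x = 0: f ≡ 0 at y ∈ {5}; g ≡ 0 at y ∈ {4}; common: ∅.
  x = 1: f ≡ 0 at y ∈ ∅; g ≡ 0 at y ∈ {4}; common: ∅.
  x = 2: f ≡ 0 at y ∈ ∅; g ≡ 0 at y ∈ {4}; common: ∅.
  x = 3: f ≡ 0 at y ∈ {1, 4}; g ≡ 0 at y ∈ {4}; common: {4}.
  x = 4: f ≡ 0 at y ∈ ∅; g ≡ 0 at y ∈ {4}; common: ∅.
  x = 5: f ≡ 0 at y ∈ {5, 6}; g ≡ 0 at y ∈ {4}; common: ∅.
  x = 6: f ≡ 0 at y ∈ {1, 6}; g ≡ 0 at y ∈ {4}; common: ∅.
Collecting: common zeros = {(3, 4)}, so the count is 1.
Comparison with the Bézout bound: 1 ≤ 2 = deg(f)·deg(g), as expected for curves with no common component (the affine F_7-count falls short of the bound because intersections may lie at infinity, over extension fields, or carry multiplicity).


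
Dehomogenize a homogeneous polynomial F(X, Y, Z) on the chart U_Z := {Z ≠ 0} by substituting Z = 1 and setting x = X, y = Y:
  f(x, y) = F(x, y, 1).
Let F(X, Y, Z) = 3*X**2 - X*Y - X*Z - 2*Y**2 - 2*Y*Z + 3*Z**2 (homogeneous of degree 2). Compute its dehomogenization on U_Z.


f(x, y) = 3*x**2 - x*y - x - 2*y**2 - 2*y + 3

On U_Z we set Z = 1. Each monomial c·X^i·Y^j·Z^k in F becomes c·x^i·y^j·1^k = c·x^i·y^j.
Substituting Z = 1: F(X, Y, 1) = 3*x**2 - x*y - x - 2*y**2 - 2*y + 3.
Note: deg(f) ≤ deg(F) = 2; strict inequality happens when F is divisible by Z (lost terms).


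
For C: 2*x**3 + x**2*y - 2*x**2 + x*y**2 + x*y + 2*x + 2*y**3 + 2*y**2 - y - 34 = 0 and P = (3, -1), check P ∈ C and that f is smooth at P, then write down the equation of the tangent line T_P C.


Tangent line at P: 38*x + 7*y - 107 = 0.

Step 1: f(3, -1) = 0, so P lies on C.
Step 2: partial derivatives
  f_x(x, y) = 6*x**2 + 2*x*y - 4*x + y**2 + y + 2, f_y(x, y) = x**2 + 2*x*y + x + 6*y**2 + 4*y - 1.
  f_x(P) = 38, f_y(P) = 7 (gradient nonzero, so P is smooth).
Step 3: tangent line at P: 38·(x − 3) + 7·(y − -1) = 0.
Expanding: 38*x + 7*y - 107 = 0.


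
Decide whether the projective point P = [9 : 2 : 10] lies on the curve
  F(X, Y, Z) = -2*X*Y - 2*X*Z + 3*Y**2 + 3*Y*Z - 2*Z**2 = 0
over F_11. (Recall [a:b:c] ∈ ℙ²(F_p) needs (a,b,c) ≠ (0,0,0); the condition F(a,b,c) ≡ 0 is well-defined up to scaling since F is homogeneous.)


F(9,2,10) ≡ 8 (mod 11); P is NOT on the curve.

Evaluate F(9, 2, 10) term-by-term (mod 11).
  -2*X*Y ↦ -2·9·2·1 = -36
  -2*X*Z ↦ -2·9·1·10 = -180
  3*Y**2 ↦ 3·1·4·1 = 12
  3*Y*Z ↦ 3·1·2·10 = 60
  -2*Z**2 ↦ -2·1·1·100 = -200
Sum: F(9, 2, 10) = (-36) + (-180) + (12) + (60) + (-200) = -344.
Reducing mod 11: -344 ≡ 8 (mod 11).
Since F(a, b, c) ≡ 8 ≠ 0 (mod 11), P does NOT lie on the curve.


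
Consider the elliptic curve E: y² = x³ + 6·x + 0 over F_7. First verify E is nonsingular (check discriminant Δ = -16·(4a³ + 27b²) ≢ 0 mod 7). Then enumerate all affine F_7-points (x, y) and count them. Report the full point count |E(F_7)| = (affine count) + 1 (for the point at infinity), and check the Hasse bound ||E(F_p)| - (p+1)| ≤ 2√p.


Affine points = {(0, 0), (1, 0), (4, 2), (4, 5), (5, 1), (5, 6), (6, 0)}; affine count = 7; |E(F_7)| = 8.

Discriminant check: Δ ∝ 4a³ + 27b² = 4·6³ + 27·0² = 4·216 + 27·0 ≡ 3 (mod 7). Nonzero ⇒ E is nonsingular.
For each x ∈ F_7, compute rhs = x³ + 6·x + 0 mod 7, then count y ∈ F_7 with y² ≡ rhs.
  x = 0: rhs = 0, matching y values: 0 (1 points).
  x = 1: rhs = 0, matching y values: 0 (1 points).
  x = 2: rhs = 6, matching y values: none (0 points).
  x = 3: rhs = 3, matching y values: none (0 points).
  x = 4: rhs = 4, matching y values: 2, 5 (2 points).
  x = 5: rhs = 1, matching y values: 1, 6 (2 points).
  x = 6: rhs = 0, matching y values: 0 (1 points).
Total affine count: 7.
Full point count |E(F_7)| = 7 + 1 = 8.
Hasse bound: |8 − (7+1)| = |0| = 0 ≤ 2√7 ≈ 5.2915 ✓.


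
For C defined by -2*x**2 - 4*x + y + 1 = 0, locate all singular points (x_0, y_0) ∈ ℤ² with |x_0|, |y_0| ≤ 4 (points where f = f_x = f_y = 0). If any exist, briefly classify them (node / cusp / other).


No singular points in the scanned grid; C is smooth there.

Compute partial derivatives:
  f_x = -4*x - 4.
  f_y = 1.
f_y = 1 is a nonzero constant, so f_y never vanishes: no point (x, y) can satisfy f = f_x = f_y = 0. In particular no (x, y) ∈ {−4, ..., 4}² is singular; the curve is smooth.


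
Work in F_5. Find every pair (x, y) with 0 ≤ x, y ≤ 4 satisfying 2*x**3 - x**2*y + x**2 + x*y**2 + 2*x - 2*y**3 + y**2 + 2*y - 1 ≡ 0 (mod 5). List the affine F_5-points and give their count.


Affine F_5-points: {(0, 1), (0, 3), (0, 4), (1, 1), (2, 2), (2, 3), (2, 4), (4, 1), (4, 3)}; count = 9.

For each of the 25 pairs (x, y) ∈ F_5², evaluate f(x, y) mod 5. Record the zeros.
  x = 0: [0↦4, 1↦0, 2↦1, 3↦0, 4↦0]  zeros at y ∈ {1, 3, 4}
  x = 1: [0↦4, 1↦0, 2↦3, 3↦1, 4↦2]  zeros at y ∈ {1}
  x = 2: [0↦3, 1↦2, 2↦0, 3↦0, 4↦0]  zeros at y ∈ {2, 3, 4}
  x = 3: [0↦3, 1↦3, 2↦4, 3↦4, 4↦1]  zeros at y ∈ ∅
  x = 4: [0↦1, 1↦0, 2↦2, 3↦0, 4↦2]  zeros at y ∈ {1, 3}
Collecting zeros: affine points = {(0, 1), (0, 3), (0, 4), (1, 1), (2, 2), (2, 3), (2, 4), (4, 1), (4, 3)}.
Total count |C(F_5)_aff| = 9.


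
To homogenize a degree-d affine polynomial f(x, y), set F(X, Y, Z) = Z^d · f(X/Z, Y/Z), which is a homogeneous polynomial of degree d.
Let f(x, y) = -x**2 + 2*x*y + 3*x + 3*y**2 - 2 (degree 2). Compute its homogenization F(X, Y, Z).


F(X, Y, Z) = -X**2 + 2*X*Y + 3*X*Z + 3*Y**2 - 2*Z**2

deg(f) = 2.
Substitute x = X/Z, y = Y/Z into f, then multiply by Z^2.
  monomial -1·x^2·y^0 ↦ -1·X^2·Y^0·Z^0.
  monomial 2·x^1·y^1 ↦ 2·X^1·Y^1·Z^0.
  monomial 3·x^1·y^0 ↦ 3·X^1·Y^0·Z^1.
  monomial 3·x^0·y^2 ↦ 3·X^0·Y^2·Z^0.
  monomial -2·x^0·y^0 ↦ -2·X^0·Y^0·Z^2.
Collecting: F(X, Y, Z) = -X**2 + 2*X*Y + 3*X*Z + 3*Y**2 - 2*Z**2.


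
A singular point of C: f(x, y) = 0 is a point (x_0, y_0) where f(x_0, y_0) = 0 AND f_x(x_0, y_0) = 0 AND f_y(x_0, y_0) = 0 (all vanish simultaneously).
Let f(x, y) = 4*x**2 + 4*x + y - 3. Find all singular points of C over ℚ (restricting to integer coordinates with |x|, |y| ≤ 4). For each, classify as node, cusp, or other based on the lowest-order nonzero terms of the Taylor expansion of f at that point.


No singular points in the scanned grid; C is smooth there.

Compute partial derivatives:
  f_x = 8*x + 4.
  f_y = 1.
f_y = 1 is a nonzero constant, so f_y never vanishes: no point (x, y) can satisfy f = f_x = f_y = 0. In particular no (x, y) ∈ {−4, ..., 4}² is singular; the curve is smooth.


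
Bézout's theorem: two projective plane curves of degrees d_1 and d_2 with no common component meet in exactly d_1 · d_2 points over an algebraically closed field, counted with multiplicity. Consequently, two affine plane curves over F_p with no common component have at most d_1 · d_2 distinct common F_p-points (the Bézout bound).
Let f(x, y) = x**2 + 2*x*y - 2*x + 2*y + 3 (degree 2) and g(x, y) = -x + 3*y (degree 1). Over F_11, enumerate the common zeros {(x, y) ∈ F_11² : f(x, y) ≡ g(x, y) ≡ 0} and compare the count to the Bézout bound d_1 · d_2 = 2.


Common zeros: {(6, 2), (8, 10)}; count = 2; Bézout bound = 2.

deg(f) = 2, deg(g) = 1, so Bézout bound = 2.
Scan x ∈ F_11. For each x, list the y ∈ F_11 with f(x, y) ≡ 0 and those with g(x, y) ≡ 0 (mod 11); the common zeros in that column are the intersection.
  x = 0: f ≡ 0 at y ∈ {4}; g ≡ 0 at y ∈ {0}; common: ∅.
  x = 1: f ≡ 0 at y ∈ {5}; g ≡ 0 at y ∈ {4}; common: ∅.
  x = 2: f ≡ 0 at y ∈ {5}; g ≡ 0 at y ∈ {8}; common: ∅.
  x = 3: f ≡ 0 at y ∈ {2}; g ≡ 0 at y ∈ {1}; common: ∅.
  x = 4: f ≡ 0 at y ∈ {0}; g ≡ 0 at y ∈ {5}; common: ∅.
  x = 5: f ≡ 0 at y ∈ {4}; g ≡ 0 at y ∈ {9}; common: ∅.
  x = 6: f ≡ 0 at y ∈ {2}; g ≡ 0 at y ∈ {2}; common: {2}.
  x = 7: f ≡ 0 at y ∈ {10}; g ≡ 0 at y ∈ {6}; common: ∅.
  x = 8: f ≡ 0 at y ∈ {10}; g ≡ 0 at y ∈ {10}; common: {10}.
  x = 9: f ≡ 0 at y ∈ {0}; g ≡ 0 at y ∈ {3}; common: ∅.
  x = 10: f ≡ 0 at y ∈ ∅; g ≡ 0 at y ∈ {7}; common: ∅.
Collecting: common zeros = {(6, 2), (8, 10)}, so the count is 2.
Comparison with the Bézout bound: 2 ≤ 2 = deg(f)·deg(g), as expected for curves with no common component (the bound is attained).


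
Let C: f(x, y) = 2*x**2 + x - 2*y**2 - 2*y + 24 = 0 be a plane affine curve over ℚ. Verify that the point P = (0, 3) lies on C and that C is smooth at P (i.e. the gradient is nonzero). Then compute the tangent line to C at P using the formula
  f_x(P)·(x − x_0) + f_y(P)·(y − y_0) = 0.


Tangent line at P: x - 14*y + 42 = 0.

Step 1: f(0, 3) = 0, so P lies on C.
Step 2: partial derivatives
  f_x(x, y) = 4*x + 1, f_y(x, y) = -4*y - 2.
  f_x(P) = 1, f_y(P) = -14 (gradient nonzero, so P is smooth).
Step 3: tangent line at P: 1·(x − 0) + -14·(y − 3) = 0.
Expanding: x - 14*y + 42 = 0.


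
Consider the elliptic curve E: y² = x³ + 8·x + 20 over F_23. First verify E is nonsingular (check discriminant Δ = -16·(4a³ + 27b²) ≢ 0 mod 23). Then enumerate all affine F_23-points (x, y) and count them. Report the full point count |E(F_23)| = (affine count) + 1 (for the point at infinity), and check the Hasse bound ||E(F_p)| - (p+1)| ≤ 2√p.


Affine points = {(1, 11), (1, 12), (3, 5), (3, 18), (4, 1), (4, 22), (5, 1), (5, 22), (6, 10), (6, 13), (9, 4), (9, 19), (11, 6), (11, 17), (12, 2), (12, 21), (14, 1), (14, 22), (16, 9), (16, 14), (17, 3), (17, 20), (18, 4), (18, 19), (19, 4), (19, 19)}; affine count = 26; |E(F_23)| = 27.

Discriminant check: Δ ∝ 4a³ + 27b² = 4·8³ + 27·20² = 4·512 + 27·400 ≡ 14 (mod 23). Nonzero ⇒ E is nonsingular.
For each x ∈ F_23, compute rhs = x³ + 8·x + 20 mod 23, then count y ∈ F_23 with y² ≡ rhs.
  x = 0: rhs = 20, matching y values: none (0 points).
  x = 1: rhs = 6, matching y values: 11, 12 (2 points).
  x = 2: rhs = 21, matching y values: none (0 points).
  x = 3: rhs = 2, matching y values: 5, 18 (2 points).
  x = 4: rhs = 1, matching y values: 1, 22 (2 points).
  x = 5: rhs = 1, matching y values: 1, 22 (2 points).
  x = 6: rhs = 8, matching y values: 10, 13 (2 points).
  x = 7: rhs = 5, matching y values: none (0 points).
  x = 8: rhs = 21, matching y values: none (0 points).
  x = 9: rhs = 16, matching y values: 4, 19 (2 points).
  x = 10: rhs = 19, matching y values: none (0 points).
  x = 11: rhs = 13, matching y values: 6, 17 (2 points).
  x = 12: rhs = 4, matching y values: 2, 21 (2 points).
  x = 13: rhs = 21, matching y values: none (0 points).
  x = 14: rhs = 1, matching y values: 1, 22 (2 points).
  x = 15: rhs = 19, matching y values: none (0 points).
  x = 16: rhs = 12, matching y values: 9, 14 (2 points).
  x = 17: rhs = 9, matching y values: 3, 20 (2 points).
  x = 18: rhs = 16, matching y values: 4, 19 (2 points).
  x = 19: rhs = 16, matching y values: 4, 19 (2 points).
  x = 20: rhs = 15, matching y values: none (0 points).
  x = 21: rhs = 19, matching y values: none (0 points).
  x = 22: rhs = 11, matching y values: none (0 points).
Total affine count: 26.
Full point count |E(F_23)| = 26 + 1 = 27.
Hasse bound: |27 − (23+1)| = |3| = 3 ≤ 2√23 ≈ 9.5917 ✓.


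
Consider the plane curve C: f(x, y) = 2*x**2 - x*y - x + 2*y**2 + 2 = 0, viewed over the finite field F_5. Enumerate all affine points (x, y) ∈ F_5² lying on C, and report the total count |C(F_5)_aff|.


Affine F_5-points: {(0, 2), (0, 3), (2, 3), (4, 0), (4, 2)}; count = 5.

For each of the 25 pairs (x, y) ∈ F_5², evaluate f(x, y) mod 5. Record the zeros.
  x = 0: [0↦2, 1↦4, 2↦0, 3↦0, 4↦4]  zeros at y ∈ {2, 3}
  x = 1: [0↦3, 1↦4, 2↦4, 3↦3, 4↦1]  zeros at y ∈ ∅
  x = 2: [0↦3, 1↦3, 2↦2, 3↦0, 4↦2]  zeros at y ∈ {3}
  x = 3: [0↦2, 1↦1, 2↦4, 3↦1, 4↦2]  zeros at y ∈ ∅
  x = 4: [0↦0, 1↦3, 2↦0, 3↦1, 4↦1]  zeros at y ∈ {0, 2}
Collecting zeros: affine points = {(0, 2), (0, 3), (2, 3), (4, 0), (4, 2)}.
Total count |C(F_5)_aff| = 5.


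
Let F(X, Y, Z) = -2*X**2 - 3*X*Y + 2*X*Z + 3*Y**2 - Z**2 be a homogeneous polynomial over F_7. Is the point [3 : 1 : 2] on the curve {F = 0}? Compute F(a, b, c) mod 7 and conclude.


F(3,1,2) ≡ 5 (mod 7); P is NOT on the curve.

Evaluate F(3, 1, 2) term-by-term (mod 7).
  -2*X**2 ↦ -2·9·1·1 = -18
  -3*X*Y ↦ -3·3·1·1 = -9
  2*X*Z ↦ 2·3·1·2 = 12
  3*Y**2 ↦ 3·1·1·1 = 3
  -Z**2 ↦ -1·1·1·4 = -4
Sum: F(3, 1, 2) = (-18) + (-9) + (12) + (3) + (-4) = -16.
Reducing mod 7: -16 ≡ 5 (mod 7).
Since F(a, b, c) ≡ 5 ≠ 0 (mod 7), P does NOT lie on the curve.


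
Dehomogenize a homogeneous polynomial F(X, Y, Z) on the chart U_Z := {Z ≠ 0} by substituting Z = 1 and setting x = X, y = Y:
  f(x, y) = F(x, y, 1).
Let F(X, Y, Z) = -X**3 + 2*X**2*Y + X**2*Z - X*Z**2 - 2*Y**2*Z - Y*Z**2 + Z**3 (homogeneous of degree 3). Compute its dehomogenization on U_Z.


f(x, y) = -x**3 + 2*x**2*y + x**2 - x - 2*y**2 - y + 1

On U_Z we set Z = 1. Each monomial c·X^i·Y^j·Z^k in F becomes c·x^i·y^j·1^k = c·x^i·y^j.
Substituting Z = 1: F(X, Y, 1) = -x**3 + 2*x**2*y + x**2 - x - 2*y**2 - y + 1.
Note: deg(f) ≤ deg(F) = 3; strict inequality happens when F is divisible by Z (lost terms).


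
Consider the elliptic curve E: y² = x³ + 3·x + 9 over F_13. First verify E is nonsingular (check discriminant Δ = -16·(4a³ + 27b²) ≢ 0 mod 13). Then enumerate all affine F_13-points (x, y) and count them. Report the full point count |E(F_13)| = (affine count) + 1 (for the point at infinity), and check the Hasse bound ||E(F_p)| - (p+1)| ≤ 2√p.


Affine points = {(0, 3), (0, 10), (1, 0), (2, 6), (2, 7), (6, 3), (6, 10), (7, 3), (7, 10), (8, 5), (8, 8), (10, 5), (10, 8)}; affine count = 13; |E(F_13)| = 14.

Discriminant check: Δ ∝ 4a³ + 27b² = 4·3³ + 27·9² = 4·27 + 27·81 ≡ 7 (mod 13). Nonzero ⇒ E is nonsingular.
For each x ∈ F_13, compute rhs = x³ + 3·x + 9 mod 13, then count y ∈ F_13 with y² ≡ rhs.
  x = 0: rhs = 9, matching y values: 3, 10 (2 points).
  x = 1: rhs = 0, matching y values: 0 (1 points).
  x = 2: rhs = 10, matching y values: 6, 7 (2 points).
  x = 3: rhs = 6, matching y values: none (0 points).
  x = 4: rhs = 7, matching y values: none (0 points).
  x = 5: rhs = 6, matching y values: none (0 points).
  x = 6: rhs = 9, matching y values: 3, 10 (2 points).
  x = 7: rhs = 9, matching y values: 3, 10 (2 points).
  x = 8: rhs = 12, matching y values: 5, 8 (2 points).
  x = 9: rhs = 11, matching y values: none (0 points).
  x = 10: rhs = 12, matching y values: 5, 8 (2 points).
  x = 11: rhs = 8, matching y values: none (0 points).
  x = 12: rhs = 5, matching y values: none (0 points).
Total affine count: 13.
Full point count |E(F_13)| = 13 + 1 = 14.
Hasse bound: |14 − (13+1)| = |0| = 0 ≤ 2√13 ≈ 7.2111 ✓.


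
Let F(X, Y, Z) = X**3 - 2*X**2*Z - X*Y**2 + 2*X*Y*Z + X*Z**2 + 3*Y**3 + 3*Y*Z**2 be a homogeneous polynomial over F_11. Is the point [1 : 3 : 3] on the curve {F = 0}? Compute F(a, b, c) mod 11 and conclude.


F(1,3,3) ≡ 10 (mod 11); P is NOT on the curve.

Evaluate F(1, 3, 3) term-by-term (mod 11).
  X**3 ↦ 1·1·1·1 = 1
  -2*X**2*Z ↦ -2·1·1·3 = -6
  -X*Y**2 ↦ -1·1·9·1 = -9
  2*X*Y*Z ↦ 2·1·3·3 = 18
  X*Z**2 ↦ 1·1·1·9 = 9
  3*Y**3 ↦ 3·1·27·1 = 81
  3*Y*Z**2 ↦ 3·1·3·9 = 81
Sum: F(1, 3, 3) = (1) + (-6) + (-9) + (18) + (9) + (81) + (81) = 175.
Reducing mod 11: 175 ≡ 10 (mod 11).
Since F(a, b, c) ≡ 10 ≠ 0 (mod 11), P does NOT lie on the curve.


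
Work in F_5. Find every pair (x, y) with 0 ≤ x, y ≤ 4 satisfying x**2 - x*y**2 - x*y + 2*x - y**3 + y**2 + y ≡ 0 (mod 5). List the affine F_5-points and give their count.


Affine F_5-points: {(0, 0), (0, 3), (1, 2), (2, 1), (3, 0), (3, 1), (3, 2), (4, 4)}; count = 8.

For each of the 25 pairs (x, y) ∈ F_5², evaluate f(x, y) mod 5. Record the zeros.
  x = 0: [0↦0, 1↦1, 2↦3, 3↦0, 4↦1]  zeros at y ∈ {0, 3}
  x = 1: [0↦3, 1↦2, 2↦0, 3↦1, 4↦4]  zeros at y ∈ {2}
  x = 2: [0↦3, 1↦0, 2↦4, 3↦4, 4↦4]  zeros at y ∈ {1}
  x = 3: [0↦0, 1↦0, 2↦0, 3↦4, 4↦1]  zeros at y ∈ {0, 1, 2}
  x = 4: [0↦4, 1↦2, 2↦3, 3↦1, 4↦0]  zeros at y ∈ {4}
Collecting zeros: affine points = {(0, 0), (0, 3), (1, 2), (2, 1), (3, 0), (3, 1), (3, 2), (4, 4)}.
Total count |C(F_5)_aff| = 8.


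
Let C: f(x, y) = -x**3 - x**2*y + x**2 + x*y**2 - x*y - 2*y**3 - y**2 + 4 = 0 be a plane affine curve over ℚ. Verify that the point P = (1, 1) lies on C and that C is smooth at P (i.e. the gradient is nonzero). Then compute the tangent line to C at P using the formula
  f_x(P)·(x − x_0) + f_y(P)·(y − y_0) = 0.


Tangent line at P: -3*x - 8*y + 11 = 0.

Step 1: f(1, 1) = 0, so P lies on C.
Step 2: partial derivatives
  f_x(x, y) = -3*x**2 - 2*x*y + 2*x + y**2 - y, f_y(x, y) = -x**2 + 2*x*y - x - 6*y**2 - 2*y.
  f_x(P) = -3, f_y(P) = -8 (gradient nonzero, so P is smooth).
Step 3: tangent line at P: -3·(x − 1) + -8·(y − 1) = 0.
Expanding: -3*x - 8*y + 11 = 0.


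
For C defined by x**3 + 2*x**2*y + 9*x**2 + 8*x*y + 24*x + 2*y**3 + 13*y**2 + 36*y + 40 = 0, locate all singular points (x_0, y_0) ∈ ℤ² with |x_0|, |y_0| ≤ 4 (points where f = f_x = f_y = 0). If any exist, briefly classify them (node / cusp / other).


Singular points: {(-2, -2)}; classification: node.

Compute partial derivatives:
  f_x = 3*x**2 + 4*x*y + 18*x + 8*y + 24.
  f_y = 2*x**2 + 8*x + 6*y**2 + 26*y + 36.
Scan x_0 ∈ {−4, ..., 4}. For each x_0, f_y(x_0, y) is a polynomial in y; find its integer roots y ∈ {−4, ..., 4}, then test f_x and f at those candidates.
  x = -4: f_y(-4, y) = 6*y**2 + 26*y + 36; no integer root y with |y| ≤ 4.
  x = -3: f_y(-3, y) = 6*y**2 + 26*y + 30; no integer root y with |y| ≤ 4.
  x = -2: f_y(-2, y) = 6*y**2 + 26*y + 28; vanishes at y ∈ {-2}. (-2, -2): f_x = 0, f = 0 — SINGULAR.
  x = -1: f_y(-1, y) = 6*y**2 + 26*y + 30; no integer root y with |y| ≤ 4.
  x = 0: f_y(0, y) = 6*y**2 + 26*y + 36; no integer root y with |y| ≤ 4.
  x = 1: f_y(1, y) = 6*y**2 + 26*y + 46; no integer root y with |y| ≤ 4.
  x = 2: f_y(2, y) = 6*y**2 + 26*y + 60; no integer root y with |y| ≤ 4.
  x = 3: f_y(3, y) = 6*y**2 + 26*y + 78; no integer root y with |y| ≤ 4.
  x = 4: f_y(4, y) = 6*y**2 + 26*y + 100; no integer root y with |y| ≤ 4.
Only singular point on the grid: (-2, -2).
Classify: substitute x = -2 + u, y = -2 + v and expand: f = u**3 + 2*u**2*v - u**2 + 2*v**3 + v**2.
No constant or linear terms (consistent with a singular point). Quadratic part: -u**2 + v**2. Cubic part: u**3 + 2*u**2*v + 2*v**3.
The quadratic part v**2 - u**2 = (v − u)(v + u) splits into two distinct linear factors, so there are two distinct tangent lines y − -2 = ±(x − -2) — this is a node (ordinary double point).
Classification: node.


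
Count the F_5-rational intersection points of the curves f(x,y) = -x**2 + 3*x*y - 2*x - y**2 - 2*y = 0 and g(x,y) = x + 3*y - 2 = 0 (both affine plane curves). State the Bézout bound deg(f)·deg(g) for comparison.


Common zeros: {(1, 2), (4, 1)}; count = 2; Bézout bound = 2.

deg(f) = 2, deg(g) = 1, so Bézout bound = 2.
Scan x ∈ F_5. For each x, list the y ∈ F_5 with f(x, y) ≡ 0 and those with g(x, y) ≡ 0 (mod 5); the common zeros in that column are the intersection.
  x = 0: f ≡ 0 at y ∈ {0, 3}; g ≡ 0 at y ∈ {4}; common: ∅.
  x = 1: f ≡ 0 at y ∈ {2, 4}; g ≡ 0 at y ∈ {2}; common: {2}.
  x = 2: f ≡ 0 at y ∈ {1, 3}; g ≡ 0 at y ∈ {0}; common: ∅.
  x = 3: f ≡ 0 at y ∈ {0, 2}; g ≡ 0 at y ∈ {3}; common: ∅.
  x = 4: f ≡ 0 at y ∈ {1, 4}; g ≡ 0 at y ∈ {1}; common: {1}.
Collecting: common zeros = {(1, 2), (4, 1)}, so the count is 2.
Comparison with the Bézout bound: 2 ≤ 2 = deg(f)·deg(g), as expected for curves with no common component (the bound is attained).


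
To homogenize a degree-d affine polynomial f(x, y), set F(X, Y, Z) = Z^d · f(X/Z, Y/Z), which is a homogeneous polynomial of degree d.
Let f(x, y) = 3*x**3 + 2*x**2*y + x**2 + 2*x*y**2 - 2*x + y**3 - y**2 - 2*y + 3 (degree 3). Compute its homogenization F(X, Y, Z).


F(X, Y, Z) = 3*X**3 + 2*X**2*Y + X**2*Z + 2*X*Y**2 - 2*X*Z**2 + Y**3 - Y**2*Z - 2*Y*Z**2 + 3*Z**3

deg(f) = 3.
Substitute x = X/Z, y = Y/Z into f, then multiply by Z^3.
  monomial 3·x^3·y^0 ↦ 3·X^3·Y^0·Z^0.
  monomial 2·x^2·y^1 ↦ 2·X^2·Y^1·Z^0.
  monomial 1·x^2·y^0 ↦ 1·X^2·Y^0·Z^1.
  monomial 2·x^1·y^2 ↦ 2·X^1·Y^2·Z^0.
  monomial -2·x^1·y^0 ↦ -2·X^1·Y^0·Z^2.
  monomial 1·x^0·y^3 ↦ 1·X^0·Y^3·Z^0.
  monomial -1·x^0·y^2 ↦ -1·X^0·Y^2·Z^1.
  monomial -2·x^0·y^1 ↦ -2·X^0·Y^1·Z^2.
  monomial 3·x^0·y^0 ↦ 3·X^0·Y^0·Z^3.
Collecting: F(X, Y, Z) = 3*X**3 + 2*X**2*Y + X**2*Z + 2*X*Y**2 - 2*X*Z**2 + Y**3 - Y**2*Z - 2*Y*Z**2 + 3*Z**3.


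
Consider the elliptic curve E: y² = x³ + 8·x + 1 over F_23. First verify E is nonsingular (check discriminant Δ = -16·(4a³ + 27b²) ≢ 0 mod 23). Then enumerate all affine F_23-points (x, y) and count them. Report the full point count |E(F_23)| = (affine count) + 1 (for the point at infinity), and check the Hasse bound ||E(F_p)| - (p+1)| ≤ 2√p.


Affine points = {(0, 1), (0, 22), (2, 5), (2, 18), (3, 11), (3, 12), (6, 9), (6, 14), (7, 3), (7, 20), (8, 5), (8, 18), (10, 0), (12, 10), (12, 13), (13, 5), (13, 18), (15, 0), (16, 4), (16, 19), (17, 6), (17, 17), (21, 0)}; affine count = 23; |E(F_23)| = 24.

Discriminant check: Δ ∝ 4a³ + 27b² = 4·8³ + 27·1² = 4·512 + 27·1 ≡ 5 (mod 23). Nonzero ⇒ E is nonsingular.
For each x ∈ F_23, compute rhs = x³ + 8·x + 1 mod 23, then count y ∈ F_23 with y² ≡ rhs.
  x = 0: rhs = 1, matching y values: 1, 22 (2 points).
  x = 1: rhs = 10, matching y values: none (0 points).
  x = 2: rhs = 2, matching y values: 5, 18 (2 points).
  x = 3: rhs = 6, matching y values: 11, 12 (2 points).
  x = 4: rhs = 5, matching y values: none (0 points).
  x = 5: rhs = 5, matching y values: none (0 points).
  x = 6: rhs = 12, matching y values: 9, 14 (2 points).
  x = 7: rhs = 9, matching y values: 3, 20 (2 points).
  x = 8: rhs = 2, matching y values: 5, 18 (2 points).
  x = 9: rhs = 20, matching y values: none (0 points).
  x = 10: rhs = 0, matching y values: 0 (1 points).
  x = 11: rhs = 17, matching y values: none (0 points).
  x = 12: rhs = 8, matching y values: 10, 13 (2 points).
  x = 13: rhs = 2, matching y values: 5, 18 (2 points).
  x = 14: rhs = 5, matching y values: none (0 points).
  x = 15: rhs = 0, matching y values: 0 (1 points).
  x = 16: rhs = 16, matching y values: 4, 19 (2 points).
  x = 17: rhs = 13, matching y values: 6, 17 (2 points).
  x = 18: rhs = 20, matching y values: none (0 points).
  x = 19: rhs = 20, matching y values: none (0 points).
  x = 20: rhs = 19, matching y values: none (0 points).
  x = 21: rhs = 0, matching y values: 0 (1 points).
  x = 22: rhs = 15, matching y values: none (0 points).
Total affine count: 23.
Full point count |E(F_23)| = 23 + 1 = 24.
Hasse bound: |24 − (23+1)| = |0| = 0 ≤ 2√23 ≈ 9.5917 ✓.


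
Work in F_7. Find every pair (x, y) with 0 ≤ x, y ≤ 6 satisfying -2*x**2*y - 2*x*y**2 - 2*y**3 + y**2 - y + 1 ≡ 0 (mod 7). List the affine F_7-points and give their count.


Affine F_7-points: {(3, 5), (4, 4), (5, 3), (6, 3), (6, 4), (6, 5)}; count = 6.

For each of the 49 pairs (x, y) ∈ F_7², evaluate f(x, y) mod 7. Record the zeros.
  x = 0: [0↦1, 1↦6, 2↦1, 3↦2, 4↦4, 5↦2, 6↦5]  zeros at y ∈ ∅
  x = 1: [0↦1, 1↦2, 2↦3, 3↦6, 4↦6, 5↦5, 6↦5]  zeros at y ∈ ∅
  x = 2: [0↦1, 1↦1, 2↦4, 3↦5, 4↦6, 5↦2, 6↦2]  zeros at y ∈ ∅
  x = 3: [0↦1, 1↦3, 2↦4, 3↦6, 4↦4, 5↦0, 6↦3]  zeros at y ∈ {5}
  x = 4: [0↦1, 1↦1, 2↦3, 3↦2, 4↦0, 5↦6, 6↦1]  zeros at y ∈ {4}
  x = 5: [0↦1, 1↦2, 2↦1, 3↦0, 4↦1, 5↦6, 6↦3]  zeros at y ∈ {3}
  x = 6: [0↦1, 1↦6, 2↦5, 3↦0, 4↦0, 5↦0, 6↦2]  zeros at y ∈ {3, 4, 5}
Collecting zeros: affine points = {(3, 5), (4, 4), (5, 3), (6, 3), (6, 4), (6, 5)}.
Total count |C(F_7)_aff| = 6.


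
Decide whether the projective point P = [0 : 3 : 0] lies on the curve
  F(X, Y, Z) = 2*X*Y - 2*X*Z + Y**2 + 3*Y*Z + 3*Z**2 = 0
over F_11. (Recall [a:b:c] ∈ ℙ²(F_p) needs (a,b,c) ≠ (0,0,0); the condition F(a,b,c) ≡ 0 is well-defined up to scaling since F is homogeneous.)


F(0,3,0) ≡ 9 (mod 11); P is NOT on the curve.

Evaluate F(0, 3, 0) term-by-term (mod 11).
  2*X*Y ↦ 2·0·3·1 = 0
  -2*X*Z ↦ -2·0·1·0 = 0
  Y**2 ↦ 1·1·9·1 = 9
  3*Y*Z ↦ 3·1·3·0 = 0
  3*Z**2 ↦ 3·1·1·0 = 0
Sum: F(0, 3, 0) = (0) + (0) + (9) + (0) + (0) = 9.
Reducing mod 11: 9 ≡ 9 (mod 11).
Since F(a, b, c) ≡ 9 ≠ 0 (mod 11), P does NOT lie on the curve.


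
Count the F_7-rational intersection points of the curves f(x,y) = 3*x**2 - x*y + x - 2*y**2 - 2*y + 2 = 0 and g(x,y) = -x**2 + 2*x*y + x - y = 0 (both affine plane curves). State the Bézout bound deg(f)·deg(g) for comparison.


Common zeros: {(2, 3)}; count = 1; Bézout bound = 4.

deg(f) = 2, deg(g) = 2, so Bézout bound = 4.
Scan x ∈ F_7. For each x, list the y ∈ F_7 with f(x, y) ≡ 0 and those with g(x, y) ≡ 0 (mod 7); the common zeros in that column are the intersection.
  x = 0: f ≡ 0 at y ∈ ∅; g ≡ 0 at y ∈ {0}; common: ∅.
  x = 1: f ≡ 0 at y ∈ {3, 6}; g ≡ 0 at y ∈ {0}; common: ∅.
  x = 2: f ≡ 0 at y ∈ {2, 3}; g ≡ 0 at y ∈ {3}; common: {3}.
  x = 3: f ≡ 0 at y ∈ {2, 6}; g ≡ 0 at y ∈ {4}; common: ∅.
  x = 4: f ≡ 0 at y ∈ ∅; g ≡ 0 at y ∈ ∅; common: ∅.
  x = 5: f ≡ 0 at y ∈ ∅; g ≡ 0 at y ∈ {3}; common: ∅.
  x = 6: f ≡ 0 at y ∈ ∅; g ≡ 0 at y ∈ {4}; common: ∅.
Collecting: common zeros = {(2, 3)}, so the count is 1.
Comparison with the Bézout bound: 1 ≤ 4 = deg(f)·deg(g), as expected for curves with no common component (the affine F_7-count falls short of the bound because intersections may lie at infinity, over extension fields, or carry multiplicity).


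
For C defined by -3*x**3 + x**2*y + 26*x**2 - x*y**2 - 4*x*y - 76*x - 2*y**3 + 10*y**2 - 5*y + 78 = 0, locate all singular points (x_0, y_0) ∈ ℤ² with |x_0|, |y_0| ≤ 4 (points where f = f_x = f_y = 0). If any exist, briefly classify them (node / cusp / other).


Singular points: {(3, 1)}; classification: cusp.

Compute partial derivatives:
  f_x = -9*x**2 + 2*x*y + 52*x - y**2 - 4*y - 76.
  f_y = x**2 - 2*x*y - 4*x - 6*y**2 + 20*y - 5.
Scan x_0 ∈ {−4, ..., 4}. For each x_0, f_y(x_0, y) is a polynomial in y; find its integer roots y ∈ {−4, ..., 4}, then test f_x and f at those candidates.
  x = -4: f_y(-4, y) = -6*y**2 + 28*y + 27; no integer root y with |y| ≤ 4.
  x = -3: f_y(-3, y) = -6*y**2 + 26*y + 16; no integer root y with |y| ≤ 4.
  x = -2: f_y(-2, y) = -6*y**2 + 24*y + 7; no integer root y with |y| ≤ 4.
  x = -1: f_y(-1, y) = -6*y**2 + 22*y; vanishes at y ∈ {0}. (-1, 0): f_x = -137 ≠ 0.
  x = 0: f_y(0, y) = -6*y**2 + 20*y - 5; no integer root y with |y| ≤ 4.
  x = 1: f_y(1, y) = -6*y**2 + 18*y - 8; no integer root y with |y| ≤ 4.
  x = 2: f_y(2, y) = -6*y**2 + 16*y - 9; no integer root y with |y| ≤ 4.
  x = 3: f_y(3, y) = -6*y**2 + 14*y - 8; vanishes at y ∈ {1}. (3, 1): f_x = 0, f = 0 — SINGULAR.
  x = 4: f_y(4, y) = -6*y**2 + 12*y - 5; no integer root y with |y| ≤ 4.
Only singular point on the grid: (3, 1).
Classify: substitute x = 3 + u, y = 1 + v and expand: f = -3*u**3 + u**2*v - u*v**2 - 2*v**3 + v**2.
No constant or linear terms (consistent with a singular point). Quadratic part: v**2. Cubic part: -3*u**3 + u**2*v - u*v**2 - 2*v**3.
The quadratic part v**2 is a perfect square, so there is a single (double) tangent line v = 0, i.e. y = 1. Restricting the cubic part to that line (v = 0) leaves -3*u**3 ≠ 0, so f is not divisible by v and the branch is v² ≈ 3*u**3 to lowest order — this is a cusp.
Classification: cusp.


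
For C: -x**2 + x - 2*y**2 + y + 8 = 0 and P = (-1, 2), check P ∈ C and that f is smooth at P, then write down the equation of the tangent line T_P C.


Tangent line at P: 3*x - 7*y + 17 = 0.

Step 1: f(-1, 2) = 0, so P lies on C.
Step 2: partial derivatives
  f_x(x, y) = 1 - 2*x, f_y(x, y) = 1 - 4*y.
  f_x(P) = 3, f_y(P) = -7 (gradient nonzero, so P is smooth).
Step 3: tangent line at P: 3·(x − -1) + -7·(y − 2) = 0.
Expanding: 3*x - 7*y + 17 = 0.


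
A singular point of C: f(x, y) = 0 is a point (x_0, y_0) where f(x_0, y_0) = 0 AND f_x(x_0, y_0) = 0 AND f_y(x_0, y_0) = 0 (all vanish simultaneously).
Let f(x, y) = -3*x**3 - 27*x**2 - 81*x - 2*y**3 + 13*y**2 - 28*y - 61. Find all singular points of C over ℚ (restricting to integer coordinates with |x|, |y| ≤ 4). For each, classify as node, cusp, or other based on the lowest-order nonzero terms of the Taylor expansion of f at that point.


Singular points: {(-3, 2)}; classification: cusp.

Compute partial derivatives:
  f_x = -9*x**2 - 54*x - 81.
  f_y = -6*y**2 + 26*y - 28.
Scan x_0 ∈ {−4, ..., 4}. For each x_0, f_y(x_0, y) is a polynomial in y; find its integer roots y ∈ {−4, ..., 4}, then test f_x and f at those candidates.
  x = -4: f_y(-4, y) = -6*y**2 + 26*y - 28; vanishes at y ∈ {2}. (-4, 2): f_x = -9 ≠ 0.
  x = -3: f_y(-3, y) = -6*y**2 + 26*y - 28; vanishes at y ∈ {2}. (-3, 2): f_x = 0, f = 0 — SINGULAR.
  x = -2: f_y(-2, y) = -6*y**2 + 26*y - 28; vanishes at y ∈ {2}. (-2, 2): f_x = -9 ≠ 0.
  x = -1: f_y(-1, y) = -6*y**2 + 26*y - 28; vanishes at y ∈ {2}. (-1, 2): f_x = -36 ≠ 0.
  x = 0: f_y(0, y) = -6*y**2 + 26*y - 28; vanishes at y ∈ {2}. (0, 2): f_x = -81 ≠ 0.
  x = 1: f_y(1, y) = -6*y**2 + 26*y - 28; vanishes at y ∈ {2}. (1, 2): f_x = -144 ≠ 0.
  x = 2: f_y(2, y) = -6*y**2 + 26*y - 28; vanishes at y ∈ {2}. (2, 2): f_x = -225 ≠ 0.
  x = 3: f_y(3, y) = -6*y**2 + 26*y - 28; vanishes at y ∈ {2}. (3, 2): f_x = -324 ≠ 0.
  x = 4: f_y(4, y) = -6*y**2 + 26*y - 28; vanishes at y ∈ {2}. (4, 2): f_x = -441 ≠ 0.
Only singular point on the grid: (-3, 2).
Classify: substitute x = -3 + u, y = 2 + v and expand: f = -3*u**3 - 2*v**3 + v**2.
No constant or linear terms (consistent with a singular point). Quadratic part: v**2. Cubic part: -3*u**3 - 2*v**3.
The quadratic part v**2 is a perfect square, so there is a single (double) tangent line v = 0, i.e. y = 2. Restricting the cubic part to that line (v = 0) leaves -3*u**3 ≠ 0, so f is not divisible by v and the branch is v² ≈ 3*u**3 to lowest order — this is a cusp.
Classification: cusp.
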